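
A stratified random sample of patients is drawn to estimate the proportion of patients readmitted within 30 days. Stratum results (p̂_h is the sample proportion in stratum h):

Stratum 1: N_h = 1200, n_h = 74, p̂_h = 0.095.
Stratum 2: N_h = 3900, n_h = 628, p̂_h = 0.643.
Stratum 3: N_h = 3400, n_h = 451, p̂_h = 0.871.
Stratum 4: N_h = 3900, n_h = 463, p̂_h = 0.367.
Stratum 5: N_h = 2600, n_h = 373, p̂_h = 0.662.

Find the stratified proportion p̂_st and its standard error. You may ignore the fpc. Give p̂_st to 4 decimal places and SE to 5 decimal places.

N = 15000; stratum weights W_h = N_h/N.
p̂_st = Σ W_h p̂_h = (1200·0.095 + 3900·0.643 + 3400·0.871 + 3900·0.367 + 2600·0.662)/15000 = 0.58237
V̂(p̂_st) = Σ W_h² p̂_h(1−p̂_h)/(n_h−1):
  stratum 1: (1200/15000)²·0.095·0.905/73 = 7.53753e-06
  stratum 2: (3900/15000)²·0.643·0.357/627 = 2.4749e-05
  stratum 3: (3400/15000)²·0.871·0.129/450 = 1.28283e-05
  stratum 4: (3900/15000)²·0.367·0.633/462 = 3.39918e-05
  stratum 5: (2600/15000)²·0.662·0.338/372 = 1.80716e-05
V̂(p̂_st) = 9.71783e-05; SE = √V̂ = 0.00985791

p̂_st ≈ 0.5824, SE ≈ 0.00986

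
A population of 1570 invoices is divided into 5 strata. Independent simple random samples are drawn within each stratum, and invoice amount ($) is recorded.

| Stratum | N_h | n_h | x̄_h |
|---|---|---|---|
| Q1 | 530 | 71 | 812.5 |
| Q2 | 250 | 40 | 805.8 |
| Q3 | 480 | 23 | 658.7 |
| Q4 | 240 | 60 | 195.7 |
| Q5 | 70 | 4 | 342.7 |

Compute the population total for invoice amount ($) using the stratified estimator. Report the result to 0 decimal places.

τ̂_st = Σ N_h x̄_h = 530·812.5 + 250·805.8 + 480·658.7 + 240·195.7 + 70·342.7 = 1019208

τ̂_st ≈ 1019208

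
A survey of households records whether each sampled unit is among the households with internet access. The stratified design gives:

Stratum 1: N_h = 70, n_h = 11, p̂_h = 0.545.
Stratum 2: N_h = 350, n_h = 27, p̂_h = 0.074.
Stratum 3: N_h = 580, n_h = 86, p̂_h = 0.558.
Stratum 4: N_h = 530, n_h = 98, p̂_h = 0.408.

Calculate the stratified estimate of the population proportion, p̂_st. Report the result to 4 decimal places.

p̂_st ≈ 0.3947

N = 1530; stratum weights W_h = N_h/N.
p̂_st = Σ W_h p̂_h = (70·0.545 + 350·0.074 + 580·0.558 + 530·0.408)/1530 = 0.39473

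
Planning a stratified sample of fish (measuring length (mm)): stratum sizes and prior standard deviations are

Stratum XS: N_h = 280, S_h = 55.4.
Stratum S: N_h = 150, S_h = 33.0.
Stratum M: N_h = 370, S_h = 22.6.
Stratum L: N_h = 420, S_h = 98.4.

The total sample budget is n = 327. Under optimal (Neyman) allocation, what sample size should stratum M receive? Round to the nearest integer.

39

Neyman allocation: n_h = n · N_h S_h / Σ N_i S_i, with n = 327.
  stratum XS: N_h·S_h = 280·55.4 = 15512.00
  stratum S: N_h·S_h = 150·33.0 = 4950.00
  stratum M: N_h·S_h = 370·22.6 = 8362.00
  stratum L: N_h·S_h = 420·98.4 = 41328.00
Σ N_h S_h = 70152.00
n for stratum M = 327·8362.00/70152.00 = 38.978 → 39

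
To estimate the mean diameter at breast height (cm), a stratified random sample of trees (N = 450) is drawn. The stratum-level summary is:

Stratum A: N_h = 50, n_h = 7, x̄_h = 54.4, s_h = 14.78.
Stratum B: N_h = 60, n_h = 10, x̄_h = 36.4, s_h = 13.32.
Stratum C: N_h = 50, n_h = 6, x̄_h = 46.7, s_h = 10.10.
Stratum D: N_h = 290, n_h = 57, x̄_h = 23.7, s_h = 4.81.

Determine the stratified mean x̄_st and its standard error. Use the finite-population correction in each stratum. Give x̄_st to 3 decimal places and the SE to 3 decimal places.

x̄_st ≈ 31.360, SE ≈ 0.956

x̄_st = Σ W_h x̄_h = (50·54.4 + 60·36.4 + 50·46.7 + 290·23.7)/450 = 31.36000
V̂(x̄_st) = Σ W_h² (1 − n_h/N_h) s_h²/n_h, with W_h = N_h/N and N = 450:
  stratum A: (50/450)²·(1 − 7/50)·14.78²/7 = 0.331333
  stratum B: (60/450)²·(1 − 10/60)·13.32²/10 = 0.262848
  stratum C: (50/450)²·(1 − 6/50)·10.10²/6 = 0.184709
  stratum D: (290/450)²·(1 − 57/290)·4.81²/57 = 0.135439
V̂(x̄_st) = 0.914329
SE(x̄_st) = √0.914329 = 0.956206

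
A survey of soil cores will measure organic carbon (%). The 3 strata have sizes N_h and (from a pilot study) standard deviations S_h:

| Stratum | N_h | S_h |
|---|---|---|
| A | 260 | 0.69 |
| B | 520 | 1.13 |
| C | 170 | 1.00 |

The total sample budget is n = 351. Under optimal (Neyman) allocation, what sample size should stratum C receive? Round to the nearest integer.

64

Neyman allocation: n_h = n · N_h S_h / Σ N_i S_i, with n = 351.
  stratum A: N_h·S_h = 260·0.69 = 179.40
  stratum B: N_h·S_h = 520·1.13 = 587.60
  stratum C: N_h·S_h = 170·1.00 = 170.00
Σ N_h S_h = 937.00
n for stratum C = 351·170.00/937.00 = 63.682 → 64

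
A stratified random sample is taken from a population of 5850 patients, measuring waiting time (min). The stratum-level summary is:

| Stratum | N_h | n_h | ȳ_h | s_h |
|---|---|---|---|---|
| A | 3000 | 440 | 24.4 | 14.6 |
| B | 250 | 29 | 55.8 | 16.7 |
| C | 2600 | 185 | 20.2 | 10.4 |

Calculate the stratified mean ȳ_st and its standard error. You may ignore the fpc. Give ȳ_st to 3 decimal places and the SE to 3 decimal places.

ȳ_st = Σ W_h ȳ_h = (3000·24.4 + 250·55.8 + 2600·20.2)/5850 = 23.87521
V̂(ȳ_st) = Σ W_h² s_h²/n_h, with W_h = N_h/N and N = 5850:
  stratum A: (3000/5850)²·14.6²/440 = 0.127404
  stratum B: (250/5850)²·16.7²/29 = 0.0175632
  stratum C: (2600/5850)²·10.4²/185 = 0.115486
V̂(ȳ_st) = 0.260454
SE(ȳ_st) = √0.260454 = 0.510347

ȳ_st ≈ 23.875, SE ≈ 0.510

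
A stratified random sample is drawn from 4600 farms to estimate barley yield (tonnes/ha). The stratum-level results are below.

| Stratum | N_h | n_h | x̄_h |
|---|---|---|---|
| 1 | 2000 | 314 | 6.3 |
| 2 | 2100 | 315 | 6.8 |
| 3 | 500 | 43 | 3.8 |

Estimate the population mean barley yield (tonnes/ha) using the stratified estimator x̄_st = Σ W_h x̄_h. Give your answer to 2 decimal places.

x̄_st ≈ 6.26

N = Σ N_h = 4600. Stratum weights W_h = N_h/N.
x̄_st = (2000·6.3 + 2100·6.8 + 500·3.8) / 4600 = 6.2565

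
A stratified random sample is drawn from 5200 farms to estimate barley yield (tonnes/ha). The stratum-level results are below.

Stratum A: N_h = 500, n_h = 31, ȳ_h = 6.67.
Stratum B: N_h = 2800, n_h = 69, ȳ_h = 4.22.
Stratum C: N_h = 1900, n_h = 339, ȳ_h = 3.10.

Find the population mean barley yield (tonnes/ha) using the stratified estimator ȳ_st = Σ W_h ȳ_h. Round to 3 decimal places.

N = Σ N_h = 5200. Stratum weights W_h = N_h/N.
ȳ_st = (500·6.67 + 2800·4.22 + 1900·3.10) / 5200 = 4.04635

ȳ_st ≈ 4.046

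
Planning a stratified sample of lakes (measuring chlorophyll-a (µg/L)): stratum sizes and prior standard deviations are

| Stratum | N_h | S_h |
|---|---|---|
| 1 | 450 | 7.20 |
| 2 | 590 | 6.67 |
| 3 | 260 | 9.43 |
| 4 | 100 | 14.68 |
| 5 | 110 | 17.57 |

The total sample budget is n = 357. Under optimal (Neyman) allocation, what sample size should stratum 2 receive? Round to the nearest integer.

108

Neyman allocation: n_h = n · N_h S_h / Σ N_i S_i, with n = 357.
  stratum 1: N_h·S_h = 450·7.20 = 3240.00
  stratum 2: N_h·S_h = 590·6.67 = 3935.30
  stratum 3: N_h·S_h = 260·9.43 = 2451.80
  stratum 4: N_h·S_h = 100·14.68 = 1468.00
  stratum 5: N_h·S_h = 110·17.57 = 1932.70
Σ N_h S_h = 13027.80
n for stratum 2 = 357·3935.30/13027.80 = 107.839 → 108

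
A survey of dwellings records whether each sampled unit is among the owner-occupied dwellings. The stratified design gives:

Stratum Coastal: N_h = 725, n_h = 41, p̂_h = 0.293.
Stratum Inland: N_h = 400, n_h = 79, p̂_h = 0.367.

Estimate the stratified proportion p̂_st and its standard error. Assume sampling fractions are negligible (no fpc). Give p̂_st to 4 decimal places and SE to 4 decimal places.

p̂_st ≈ 0.3193, SE ≈ 0.0503

N = 1125; stratum weights W_h = N_h/N.
p̂_st = Σ W_h p̂_h = (725·0.293 + 400·0.367)/1125 = 0.31931
V̂(p̂_st) = Σ W_h² p̂_h(1−p̂_h)/(n_h−1):
  stratum Coastal: (725/1125)²·0.293·0.707/40 = 0.00215079
  stratum Inland: (400/1125)²·0.367·0.633/78 = 0.000376522
V̂(p̂_st) = 0.00252731; SE = √V̂ = 0.0502724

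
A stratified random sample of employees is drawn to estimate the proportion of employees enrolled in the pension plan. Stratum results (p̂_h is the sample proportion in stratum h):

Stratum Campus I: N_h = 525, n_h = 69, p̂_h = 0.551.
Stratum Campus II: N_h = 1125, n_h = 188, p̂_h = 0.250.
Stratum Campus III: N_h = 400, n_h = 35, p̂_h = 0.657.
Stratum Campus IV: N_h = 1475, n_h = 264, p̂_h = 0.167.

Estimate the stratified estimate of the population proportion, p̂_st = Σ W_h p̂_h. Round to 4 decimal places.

p̂_st ≈ 0.3063

N = 3525; stratum weights W_h = N_h/N.
p̂_st = Σ W_h p̂_h = (525·0.551 + 1125·0.250 + 400·0.657 + 1475·0.167)/3525 = 0.30628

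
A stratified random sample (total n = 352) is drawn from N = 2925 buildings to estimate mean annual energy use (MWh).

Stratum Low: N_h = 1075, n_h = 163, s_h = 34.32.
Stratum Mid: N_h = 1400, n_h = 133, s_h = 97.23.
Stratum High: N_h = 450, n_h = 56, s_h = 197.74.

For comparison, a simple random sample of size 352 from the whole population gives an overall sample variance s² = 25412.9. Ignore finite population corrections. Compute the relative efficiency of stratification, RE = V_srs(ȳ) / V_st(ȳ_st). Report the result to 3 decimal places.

RE ≈ 2.137

V̂(ȳ_st) = Σ W_h² s_h²/n_h, with W_h = N_h/N and N = 2925:
  stratum Low: (1075/2925)²·34.32²/163 = 0.97605
  stratum Mid: (1400/2925)²·97.23²/133 = 16.2837
  stratum High: (450/2925)²·197.74²/56 = 16.5263
V_st = 33.786
V_srs = s²/n = 25412.9/352 = 72.1957
Relative efficiency = V_srs / V_st = 72.1957/33.786 = 2.1369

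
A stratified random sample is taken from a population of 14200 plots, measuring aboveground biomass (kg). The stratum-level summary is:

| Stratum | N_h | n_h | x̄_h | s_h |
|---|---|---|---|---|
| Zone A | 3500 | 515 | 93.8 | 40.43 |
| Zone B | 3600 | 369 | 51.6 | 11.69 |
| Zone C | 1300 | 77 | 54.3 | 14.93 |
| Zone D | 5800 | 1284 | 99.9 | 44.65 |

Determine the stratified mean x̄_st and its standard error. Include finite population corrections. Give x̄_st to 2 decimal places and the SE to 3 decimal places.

x̄_st ≈ 81.98, SE ≈ 0.641

x̄_st = Σ W_h x̄_h = (3500·93.8 + 3600·51.6 + 1300·54.3 + 5800·99.9)/14200 = 81.97676
V̂(x̄_st) = Σ W_h² (1 − n_h/N_h) s_h²/n_h, with W_h = N_h/N and N = 14200:
  stratum Zone A: (3500/14200)²·(1 − 515/3500)·40.43²/515 = 0.164451
  stratum Zone B: (3600/14200)²·(1 − 369/3600)·11.69²/369 = 0.0213632
  stratum Zone C: (1300/14200)²·(1 − 77/1300)·14.93²/77 = 0.0228256
  stratum Zone D: (5800/14200)²·(1 − 1284/5800)·44.65²/1284 = 0.201689
V̂(x̄_st) = 0.410329
SE(x̄_st) = √0.410329 = 0.640569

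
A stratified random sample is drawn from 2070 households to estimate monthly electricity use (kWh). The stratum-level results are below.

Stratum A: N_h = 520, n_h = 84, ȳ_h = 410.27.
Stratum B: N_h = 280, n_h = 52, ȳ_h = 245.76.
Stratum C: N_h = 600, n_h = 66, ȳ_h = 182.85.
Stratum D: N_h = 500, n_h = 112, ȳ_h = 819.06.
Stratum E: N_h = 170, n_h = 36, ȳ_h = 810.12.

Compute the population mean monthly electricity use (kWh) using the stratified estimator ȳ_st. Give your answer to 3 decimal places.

ȳ_st ≈ 453.678

N = Σ N_h = 2070. Stratum weights W_h = N_h/N.
ȳ_st = (520·410.27 + 280·245.76 + 600·182.85 + 500·819.06 + 170·810.12) / 2070 = 453.67807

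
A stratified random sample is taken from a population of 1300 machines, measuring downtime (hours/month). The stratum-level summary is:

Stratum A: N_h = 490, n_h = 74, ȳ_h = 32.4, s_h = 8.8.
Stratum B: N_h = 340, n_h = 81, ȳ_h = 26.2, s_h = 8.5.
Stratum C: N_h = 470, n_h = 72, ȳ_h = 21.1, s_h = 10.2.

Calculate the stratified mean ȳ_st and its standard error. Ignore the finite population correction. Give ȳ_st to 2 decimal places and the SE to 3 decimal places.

ȳ_st ≈ 26.69, SE ≈ 0.631

ȳ_st = Σ W_h ȳ_h = (490·32.4 + 340·26.2 + 470·21.1)/1300 = 26.69308
V̂(ȳ_st) = Σ W_h² s_h²/n_h, with W_h = N_h/N and N = 1300:
  stratum A: (490/1300)²·8.8²/74 = 0.148675
  stratum B: (340/1300)²·8.5²/81 = 0.0610132
  stratum C: (470/1300)²·10.2²/72 = 0.188876
V̂(ȳ_st) = 0.398565
SE(ȳ_st) = √0.398565 = 0.63132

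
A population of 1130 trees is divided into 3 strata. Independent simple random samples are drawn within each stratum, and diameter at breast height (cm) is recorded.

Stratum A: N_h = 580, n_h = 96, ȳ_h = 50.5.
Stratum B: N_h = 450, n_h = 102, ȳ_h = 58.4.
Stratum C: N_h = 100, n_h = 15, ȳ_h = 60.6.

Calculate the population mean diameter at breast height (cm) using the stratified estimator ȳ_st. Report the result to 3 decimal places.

N = Σ N_h = 1130. Stratum weights W_h = N_h/N.
ȳ_st = (580·50.5 + 450·58.4 + 100·60.6) / 1130 = 54.53982

ȳ_st ≈ 54.540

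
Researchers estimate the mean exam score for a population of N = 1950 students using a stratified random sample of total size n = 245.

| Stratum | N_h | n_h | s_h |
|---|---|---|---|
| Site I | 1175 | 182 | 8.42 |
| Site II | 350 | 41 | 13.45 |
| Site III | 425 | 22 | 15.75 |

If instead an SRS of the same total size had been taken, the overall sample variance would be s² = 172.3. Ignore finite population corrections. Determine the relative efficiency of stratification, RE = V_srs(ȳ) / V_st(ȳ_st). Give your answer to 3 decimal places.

RE ≈ 0.858

V̂(ȳ_st) = Σ W_h² s_h²/n_h, with W_h = N_h/N and N = 1950:
  stratum Site I: (1175/1950)²·8.42²/182 = 0.141436
  stratum Site II: (350/1950)²·13.45²/41 = 0.142144
  stratum Site III: (425/1950)²·15.75²/22 = 0.535608
V_st = 0.819187
V_srs = s²/n = 172.3/245 = 0.703265
Relative efficiency = V_srs / V_st = 0.703265/0.819187 = 0.8585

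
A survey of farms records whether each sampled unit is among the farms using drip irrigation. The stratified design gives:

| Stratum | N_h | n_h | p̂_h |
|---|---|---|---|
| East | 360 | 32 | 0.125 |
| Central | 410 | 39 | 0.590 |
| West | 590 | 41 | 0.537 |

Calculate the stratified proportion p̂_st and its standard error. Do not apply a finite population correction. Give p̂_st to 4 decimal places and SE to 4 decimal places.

p̂_st ≈ 0.4439, SE ≈ 0.0447

N = 1360; stratum weights W_h = N_h/N.
p̂_st = Σ W_h p̂_h = (360·0.125 + 410·0.590 + 590·0.537)/1360 = 0.44392
V̂(p̂_st) = Σ W_h² p̂_h(1−p̂_h)/(n_h−1):
  stratum East: (360/1360)²·0.125·0.875/31 = 0.00024722
  stratum Central: (410/1360)²·0.590·0.410/38 = 0.000578552
  stratum West: (590/1360)²·0.537·0.463/40 = 0.00116983
V̂(p̂_st) = 0.0019956; SE = √V̂ = 0.0446721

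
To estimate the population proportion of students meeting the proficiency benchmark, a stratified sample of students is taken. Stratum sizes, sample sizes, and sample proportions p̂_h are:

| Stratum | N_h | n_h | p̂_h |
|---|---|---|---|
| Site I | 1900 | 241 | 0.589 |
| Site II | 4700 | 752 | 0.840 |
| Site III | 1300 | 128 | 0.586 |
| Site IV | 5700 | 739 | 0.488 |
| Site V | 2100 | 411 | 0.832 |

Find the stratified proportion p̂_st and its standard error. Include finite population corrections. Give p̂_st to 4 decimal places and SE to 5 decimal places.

p̂_st ≈ 0.6597, SE ≈ 0.00905

N = 15700; stratum weights W_h = N_h/N.
p̂_st = Σ W_h p̂_h = (1900·0.589 + 4700·0.840 + 1300·0.586 + 5700·0.488 + 2100·0.832)/15700 = 0.65973
V̂(p̂_st) = Σ W_h² (1 − n_h/N_h) p̂_h(1−p̂_h)/(n_h−1):
  stratum Site I: (1900/15700)²·(1 − 241/1900)·0.589·0.411/240 = 1.28987e-05
  stratum Site II: (4700/15700)²·(1 − 752/4700)·0.840·0.160/751 = 1.34721e-05
  stratum Site III: (1300/15700)²·(1 − 128/1300)·0.586·0.414/127 = 1.18077e-05
  stratum Site IV: (5700/15700)²·(1 − 739/5700)·0.488·0.512/738 = 3.88399e-05
  stratum Site V: (2100/15700)²·(1 − 411/2100)·0.832·0.168/410 = 4.90567e-06
V̂(p̂_st) = 8.19241e-05; SE = √V̂ = 0.00905119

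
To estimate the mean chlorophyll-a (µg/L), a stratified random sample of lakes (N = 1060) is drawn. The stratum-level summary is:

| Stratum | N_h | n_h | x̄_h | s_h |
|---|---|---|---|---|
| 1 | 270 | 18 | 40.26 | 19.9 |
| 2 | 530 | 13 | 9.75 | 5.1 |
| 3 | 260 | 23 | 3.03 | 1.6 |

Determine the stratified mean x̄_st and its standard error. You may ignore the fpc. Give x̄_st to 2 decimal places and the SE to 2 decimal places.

x̄_st = Σ W_h x̄_h = (270·40.26 + 530·9.75 + 260·3.03)/1060 = 15.87311
V̂(x̄_st) = Σ W_h² s_h²/n_h, with W_h = N_h/N and N = 1060:
  stratum 1: (270/1060)²·19.9²/18 = 1.42741
  stratum 2: (530/1060)²·5.1²/13 = 0.500192
  stratum 3: (260/1060)²·1.6²/23 = 0.00669649
V̂(x̄_st) = 1.9343
SE(x̄_st) = √1.9343 = 1.39079

x̄_st ≈ 15.87, SE ≈ 1.39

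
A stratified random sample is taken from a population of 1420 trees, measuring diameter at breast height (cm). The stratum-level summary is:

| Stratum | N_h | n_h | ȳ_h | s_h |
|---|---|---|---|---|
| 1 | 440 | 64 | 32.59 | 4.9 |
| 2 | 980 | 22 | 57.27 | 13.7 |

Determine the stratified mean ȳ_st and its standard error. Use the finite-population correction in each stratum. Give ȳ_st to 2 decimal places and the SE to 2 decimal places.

ȳ_st ≈ 49.62, SE ≈ 2.00

ȳ_st = Σ W_h ȳ_h = (440·32.59 + 980·57.27)/1420 = 49.62268
V̂(ȳ_st) = Σ W_h² (1 − n_h/N_h) s_h²/n_h, with W_h = N_h/N and N = 1420:
  stratum 1: (440/1420)²·(1 − 64/440)·4.9²/64 = 0.0307805
  stratum 2: (980/1420)²·(1 − 22/980)·13.7²/22 = 3.97222
V̂(ȳ_st) = 4.003
SE(ȳ_st) = √4.003 = 2.00075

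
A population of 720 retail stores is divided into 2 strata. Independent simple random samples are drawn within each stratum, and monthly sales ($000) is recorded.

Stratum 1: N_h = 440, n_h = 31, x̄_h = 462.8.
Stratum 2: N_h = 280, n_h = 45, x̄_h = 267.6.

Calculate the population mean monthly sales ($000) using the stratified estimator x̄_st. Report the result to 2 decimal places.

N = Σ N_h = 720. Stratum weights W_h = N_h/N.
x̄_st = (440·462.8 + 280·267.6) / 720 = 386.8889

x̄_st ≈ 386.89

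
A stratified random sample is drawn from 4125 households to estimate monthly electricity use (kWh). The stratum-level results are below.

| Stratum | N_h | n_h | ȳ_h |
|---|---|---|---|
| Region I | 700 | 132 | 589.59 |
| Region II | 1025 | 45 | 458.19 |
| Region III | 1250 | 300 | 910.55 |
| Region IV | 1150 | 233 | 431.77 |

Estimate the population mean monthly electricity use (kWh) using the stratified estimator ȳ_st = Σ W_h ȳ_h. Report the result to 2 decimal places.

ȳ_st ≈ 610.20

N = Σ N_h = 4125. Stratum weights W_h = N_h/N.
ȳ_st = (700·589.59 + 1025·458.19 + 1250·910.55 + 1150·431.77) / 4125 = 610.2014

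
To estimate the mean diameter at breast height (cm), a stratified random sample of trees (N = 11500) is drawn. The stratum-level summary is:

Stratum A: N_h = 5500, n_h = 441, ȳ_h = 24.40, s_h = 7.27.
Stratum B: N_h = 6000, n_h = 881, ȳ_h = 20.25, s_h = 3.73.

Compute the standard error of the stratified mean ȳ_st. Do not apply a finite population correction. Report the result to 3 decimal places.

SE(ȳ_st) ≈ 0.178

V̂(ȳ_st) = Σ W_h² s_h²/n_h, with W_h = N_h/N and N = 11500:
  stratum A: (5500/11500)²·7.27²/441 = 0.0274132
  stratum B: (6000/11500)²·3.73²/881 = 0.00429881
V̂(ȳ_st) = 0.031712
SE(ȳ_st) = √0.031712 = 0.178079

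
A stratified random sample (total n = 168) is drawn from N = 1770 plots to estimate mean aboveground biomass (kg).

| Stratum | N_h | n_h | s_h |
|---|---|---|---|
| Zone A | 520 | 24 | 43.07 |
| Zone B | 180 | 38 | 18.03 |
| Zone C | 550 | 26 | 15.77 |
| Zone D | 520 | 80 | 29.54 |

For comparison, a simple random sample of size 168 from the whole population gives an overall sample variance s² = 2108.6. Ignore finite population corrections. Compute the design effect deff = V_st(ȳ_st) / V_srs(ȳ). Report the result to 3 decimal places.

V̂(ȳ_st) = Σ W_h² s_h²/n_h, with W_h = N_h/N and N = 1770:
  stratum Zone A: (520/1770)²·43.07²/24 = 6.67112
  stratum Zone B: (180/1770)²·18.03²/38 = 0.0884721
  stratum Zone C: (550/1770)²·15.77²/26 = 0.923568
  stratum Zone D: (520/1770)²·29.54²/80 = 0.941437
V_st = 8.6246
V_srs = s²/n = 2108.6/168 = 12.5512
deff = V_st / V_srs = 8.6246/12.5512 = 0.6872

deff ≈ 0.687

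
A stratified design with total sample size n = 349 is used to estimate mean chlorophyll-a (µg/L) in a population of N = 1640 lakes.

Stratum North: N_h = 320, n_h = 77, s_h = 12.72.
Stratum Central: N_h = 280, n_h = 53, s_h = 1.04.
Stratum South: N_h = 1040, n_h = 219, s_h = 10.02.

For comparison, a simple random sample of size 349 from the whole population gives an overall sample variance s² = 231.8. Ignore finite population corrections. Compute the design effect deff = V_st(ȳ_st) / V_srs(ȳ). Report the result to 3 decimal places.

V̂(ȳ_st) = Σ W_h² s_h²/n_h, with W_h = N_h/N and N = 1640:
  stratum North: (320/1640)²·12.72²/77 = 0.0800011
  stratum Central: (280/1640)²·1.04²/53 = 0.000594866
  stratum South: (1040/1640)²·10.02²/219 = 0.184362
V_st = 0.264957
V_srs = s²/n = 231.8/349 = 0.664183
deff = V_st / V_srs = 0.264957/0.664183 = 0.3989

deff ≈ 0.399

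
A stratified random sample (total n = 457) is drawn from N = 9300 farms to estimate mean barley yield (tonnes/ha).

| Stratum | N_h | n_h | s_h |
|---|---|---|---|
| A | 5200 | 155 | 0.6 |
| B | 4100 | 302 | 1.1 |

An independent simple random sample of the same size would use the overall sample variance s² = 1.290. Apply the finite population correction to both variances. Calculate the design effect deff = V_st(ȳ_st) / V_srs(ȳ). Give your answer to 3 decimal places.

V̂(ȳ_st) = Σ W_h² (1 − n_h/N_h) s_h²/n_h, with W_h = N_h/N and N = 9300:
  stratum A: (5200/9300)²·(1 − 155/5200)·0.6²/155 = 0.000704481
  stratum B: (4100/9300)²·(1 − 302/4100)·1.1²/302 = 0.000721359
V_st = 0.00142584
V_srs = (1 − 457/9300)·1.290/457 = 0.00268405
deff = V_st / V_srs = 0.00142584/0.00268405 = 0.5312

deff ≈ 0.531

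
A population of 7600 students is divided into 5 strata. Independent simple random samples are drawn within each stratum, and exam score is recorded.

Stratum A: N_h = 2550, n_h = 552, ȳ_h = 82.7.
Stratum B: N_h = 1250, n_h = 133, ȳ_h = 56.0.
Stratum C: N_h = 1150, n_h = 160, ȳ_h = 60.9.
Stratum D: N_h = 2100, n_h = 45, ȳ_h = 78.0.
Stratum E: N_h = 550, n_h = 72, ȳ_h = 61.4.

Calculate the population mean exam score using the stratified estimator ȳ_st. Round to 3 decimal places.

ȳ_st ≈ 72.170

N = Σ N_h = 7600. Stratum weights W_h = N_h/N.
ȳ_st = (2550·82.7 + 1250·56.0 + 1150·60.9 + 2100·78.0 + 550·61.4) / 7600 = 72.16974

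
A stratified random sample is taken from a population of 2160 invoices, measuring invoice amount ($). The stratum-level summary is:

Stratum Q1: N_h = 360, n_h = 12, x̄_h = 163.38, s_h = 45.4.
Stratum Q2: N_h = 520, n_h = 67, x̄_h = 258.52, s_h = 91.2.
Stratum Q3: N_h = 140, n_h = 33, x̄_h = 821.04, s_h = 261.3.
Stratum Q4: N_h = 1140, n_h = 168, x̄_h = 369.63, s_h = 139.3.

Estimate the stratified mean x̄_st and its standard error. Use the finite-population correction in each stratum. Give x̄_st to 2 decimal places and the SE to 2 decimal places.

x̄_st = Σ W_h x̄_h = (360·163.38 + 520·258.52 + 140·821.04 + 1140·369.63)/2160 = 337.76435
V̂(x̄_st) = Σ W_h² (1 − n_h/N_h) s_h²/n_h, with W_h = N_h/N and N = 2160:
  stratum Q1: (360/2160)²·(1 − 12/360)·45.4²/12 = 4.61216
  stratum Q2: (520/2160)²·(1 − 67/520)·91.2²/67 = 6.26771
  stratum Q3: (140/2160)²·(1 − 33/140)·261.3²/33 = 6.64308
  stratum Q4: (1140/2160)²·(1 − 168/1140)·139.3²/168 = 27.4319
V̂(x̄_st) = 44.9549
SE(x̄_st) = √44.9549 = 6.70484

x̄_st ≈ 337.76, SE ≈ 6.70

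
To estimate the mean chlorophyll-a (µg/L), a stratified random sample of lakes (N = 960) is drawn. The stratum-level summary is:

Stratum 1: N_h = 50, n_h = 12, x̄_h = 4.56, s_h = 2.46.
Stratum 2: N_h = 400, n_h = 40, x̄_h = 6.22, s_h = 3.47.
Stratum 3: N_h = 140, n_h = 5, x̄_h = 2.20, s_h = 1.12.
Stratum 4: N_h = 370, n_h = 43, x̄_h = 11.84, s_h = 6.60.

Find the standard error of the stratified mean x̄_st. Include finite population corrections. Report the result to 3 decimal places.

V̂(x̄_st) = Σ W_h² (1 − n_h/N_h) s_h²/n_h, with W_h = N_h/N and N = 960:
  stratum 1: (50/960)²·(1 − 12/50)·2.46²/12 = 0.00103968
  stratum 2: (400/960)²·(1 − 40/400)·3.47²/40 = 0.0470348
  stratum 3: (140/960)²·(1 − 5/140)·1.12²/5 = 0.005145
  stratum 4: (370/960)²·(1 − 43/370)·6.60²/43 = 0.132992
V̂(x̄_st) = 0.186212
SE(x̄_st) = √0.186212 = 0.431523

SE(x̄_st) ≈ 0.432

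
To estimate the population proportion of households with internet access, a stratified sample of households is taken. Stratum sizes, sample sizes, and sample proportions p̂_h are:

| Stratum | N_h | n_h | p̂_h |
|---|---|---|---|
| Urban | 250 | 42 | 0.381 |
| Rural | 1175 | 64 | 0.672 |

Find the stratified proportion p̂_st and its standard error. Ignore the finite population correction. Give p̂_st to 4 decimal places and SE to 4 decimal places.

p̂_st ≈ 0.6209, SE ≈ 0.0506

N = 1425; stratum weights W_h = N_h/N.
p̂_st = Σ W_h p̂_h = (250·0.381 + 1175·0.672)/1425 = 0.62095
V̂(p̂_st) = Σ W_h² p̂_h(1−p̂_h)/(n_h−1):
  stratum Urban: (250/1425)²·0.381·0.619/41 = 0.000177044
  stratum Rural: (1175/1425)²·0.672·0.328/63 = 0.00237875
V̂(p̂_st) = 0.00255579; SE = √V̂ = 0.0505549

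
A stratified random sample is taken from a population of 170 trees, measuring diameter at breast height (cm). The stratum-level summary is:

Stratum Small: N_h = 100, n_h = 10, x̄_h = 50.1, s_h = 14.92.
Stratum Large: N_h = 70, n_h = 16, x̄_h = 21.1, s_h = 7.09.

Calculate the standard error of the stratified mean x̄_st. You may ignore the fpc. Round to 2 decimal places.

V̂(x̄_st) = Σ W_h² s_h²/n_h, with W_h = N_h/N and N = 170:
  stratum Small: (100/170)²·14.92²/10 = 7.70264
  stratum Large: (70/170)²·7.09²/16 = 0.532685
V̂(x̄_st) = 8.23533
SE(x̄_st) = √8.23533 = 2.86973

SE(x̄_st) ≈ 2.87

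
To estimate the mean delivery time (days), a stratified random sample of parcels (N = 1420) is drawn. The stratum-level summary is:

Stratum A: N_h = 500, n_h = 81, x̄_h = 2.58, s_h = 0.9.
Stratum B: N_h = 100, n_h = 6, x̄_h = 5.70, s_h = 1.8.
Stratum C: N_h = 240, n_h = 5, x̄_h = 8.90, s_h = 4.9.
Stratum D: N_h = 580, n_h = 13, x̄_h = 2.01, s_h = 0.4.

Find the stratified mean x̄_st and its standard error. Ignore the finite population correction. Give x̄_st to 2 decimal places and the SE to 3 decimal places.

x̄_st = Σ W_h x̄_h = (500·2.58 + 100·5.70 + 240·8.90 + 580·2.01)/1420 = 3.63507
V̂(x̄_st) = Σ W_h² s_h²/n_h, with W_h = N_h/N and N = 1420:
  stratum A: (500/1420)²·0.9²/81 = 0.00123983
  stratum B: (100/1420)²·1.8²/6 = 0.00267804
  stratum C: (240/1420)²·4.9²/5 = 0.137173
  stratum D: (580/1420)²·0.4²/13 = 0.00205332
V̂(x̄_st) = 0.143144
SE(x̄_st) = √0.143144 = 0.378344

x̄_st ≈ 3.64, SE ≈ 0.378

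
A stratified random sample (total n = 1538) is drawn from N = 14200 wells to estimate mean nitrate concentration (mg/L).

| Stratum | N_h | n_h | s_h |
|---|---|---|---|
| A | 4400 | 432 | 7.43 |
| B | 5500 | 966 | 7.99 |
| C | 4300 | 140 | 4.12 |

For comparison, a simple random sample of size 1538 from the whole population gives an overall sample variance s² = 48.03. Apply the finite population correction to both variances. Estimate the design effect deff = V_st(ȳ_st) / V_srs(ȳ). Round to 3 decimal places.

deff ≈ 1.077

V̂(ȳ_st) = Σ W_h² (1 − n_h/N_h) s_h²/n_h, with W_h = N_h/N and N = 14200:
  stratum A: (4400/14200)²·(1 − 432/4400)·7.43²/432 = 0.0110647
  stratum B: (5500/14200)²·(1 − 966/5500)·7.99²/966 = 0.00817305
  stratum C: (4300/14200)²·(1 − 140/4300)·4.12²/140 = 0.010756
V_st = 0.0299938
V_srs = (1 − 1538/14200)·48.03/1538 = 0.0278465
deff = V_st / V_srs = 0.0299938/0.0278465 = 1.0771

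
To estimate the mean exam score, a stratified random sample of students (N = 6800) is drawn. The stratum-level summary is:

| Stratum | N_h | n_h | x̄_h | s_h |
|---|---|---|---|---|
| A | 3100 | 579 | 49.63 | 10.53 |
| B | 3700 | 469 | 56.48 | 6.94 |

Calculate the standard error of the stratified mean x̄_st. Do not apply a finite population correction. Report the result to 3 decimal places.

SE(x̄_st) ≈ 0.265

V̂(x̄_st) = Σ W_h² s_h²/n_h, with W_h = N_h/N and N = 6800:
  stratum A: (3100/6800)²·10.53²/579 = 0.0398001
  stratum B: (3700/6800)²·6.94²/469 = 0.0304041
V̂(x̄_st) = 0.0702041
SE(x̄_st) = √0.0702041 = 0.264961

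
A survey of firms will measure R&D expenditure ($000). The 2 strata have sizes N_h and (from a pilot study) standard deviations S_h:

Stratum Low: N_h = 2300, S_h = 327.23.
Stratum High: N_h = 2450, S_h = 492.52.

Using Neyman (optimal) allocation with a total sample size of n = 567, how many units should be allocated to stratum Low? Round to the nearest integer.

Neyman allocation: n_h = n · N_h S_h / Σ N_i S_i, with n = 567.
  stratum Low: N_h·S_h = 2300·327.23 = 752629.00
  stratum High: N_h·S_h = 2450·492.52 = 1206674.00
Σ N_h S_h = 1959303.00
n for stratum Low = 567·752629.00/1959303.00 = 217.802 → 218

218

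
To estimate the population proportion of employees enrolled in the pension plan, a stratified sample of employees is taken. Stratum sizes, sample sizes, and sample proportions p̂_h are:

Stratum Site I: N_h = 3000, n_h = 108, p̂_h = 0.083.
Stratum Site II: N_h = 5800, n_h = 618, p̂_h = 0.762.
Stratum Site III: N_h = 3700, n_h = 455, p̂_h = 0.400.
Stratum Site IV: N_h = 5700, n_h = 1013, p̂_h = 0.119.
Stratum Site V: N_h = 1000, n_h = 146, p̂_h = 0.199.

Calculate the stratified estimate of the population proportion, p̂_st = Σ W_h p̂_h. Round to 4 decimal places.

N = 19200; stratum weights W_h = N_h/N.
p̂_st = Σ W_h p̂_h = (3000·0.083 + 5800·0.762 + 3700·0.400 + 5700·0.119 + 1000·0.199)/19200 = 0.36593

p̂_st ≈ 0.3659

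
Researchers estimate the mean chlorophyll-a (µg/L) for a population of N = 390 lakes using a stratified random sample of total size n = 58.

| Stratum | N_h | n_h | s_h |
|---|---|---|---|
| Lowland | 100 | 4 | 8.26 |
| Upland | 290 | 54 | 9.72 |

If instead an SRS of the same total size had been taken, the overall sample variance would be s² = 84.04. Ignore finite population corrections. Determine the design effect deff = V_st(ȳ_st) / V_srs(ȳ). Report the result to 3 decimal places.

deff ≈ 1.442

V̂(ȳ_st) = Σ W_h² s_h²/n_h, with W_h = N_h/N and N = 390:
  stratum Lowland: (100/390)²·8.26²/4 = 1.12143
  stratum Upland: (290/390)²·9.72²/54 = 0.967399
V_st = 2.08883
V_srs = s²/n = 84.04/58 = 1.44897
deff = V_st / V_srs = 2.08883/1.44897 = 1.4416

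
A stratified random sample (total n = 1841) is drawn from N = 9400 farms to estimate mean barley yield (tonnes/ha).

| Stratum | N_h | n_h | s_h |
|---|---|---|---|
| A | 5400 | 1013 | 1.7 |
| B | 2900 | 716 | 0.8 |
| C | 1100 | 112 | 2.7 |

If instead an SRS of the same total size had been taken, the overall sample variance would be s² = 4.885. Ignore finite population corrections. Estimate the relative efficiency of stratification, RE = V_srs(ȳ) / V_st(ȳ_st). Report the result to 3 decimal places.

RE ≈ 1.384

V̂(ȳ_st) = Σ W_h² s_h²/n_h, with W_h = N_h/N and N = 9400:
  stratum A: (5400/9400)²·1.7²/1013 = 0.0009415
  stratum B: (2900/9400)²·0.8²/716 = 8.5076e-05
  stratum C: (1100/9400)²·2.7²/112 = 0.000891331
V_st = 0.00191791
V_srs = s²/n = 4.885/1841 = 0.00265345
Relative efficiency = V_srs / V_st = 0.00265345/0.00191791 = 1.3835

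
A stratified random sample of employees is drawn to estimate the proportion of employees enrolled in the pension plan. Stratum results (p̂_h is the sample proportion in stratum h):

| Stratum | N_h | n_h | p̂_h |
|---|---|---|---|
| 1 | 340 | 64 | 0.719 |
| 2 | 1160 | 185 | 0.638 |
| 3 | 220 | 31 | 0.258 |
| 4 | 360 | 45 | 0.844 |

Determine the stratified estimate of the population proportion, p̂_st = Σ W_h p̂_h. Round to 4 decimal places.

N = 2080; stratum weights W_h = N_h/N.
p̂_st = Σ W_h p̂_h = (340·0.719 + 1160·0.638 + 220·0.258 + 360·0.844)/2080 = 0.64670

p̂_st ≈ 0.6467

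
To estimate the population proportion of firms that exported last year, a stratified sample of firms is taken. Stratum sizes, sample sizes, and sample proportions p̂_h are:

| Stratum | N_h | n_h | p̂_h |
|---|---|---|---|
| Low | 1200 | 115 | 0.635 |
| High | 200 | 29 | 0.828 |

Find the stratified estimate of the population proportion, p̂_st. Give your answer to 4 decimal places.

N = 1400; stratum weights W_h = N_h/N.
p̂_st = Σ W_h p̂_h = (1200·0.635 + 200·0.828)/1400 = 0.66257

p̂_st ≈ 0.6626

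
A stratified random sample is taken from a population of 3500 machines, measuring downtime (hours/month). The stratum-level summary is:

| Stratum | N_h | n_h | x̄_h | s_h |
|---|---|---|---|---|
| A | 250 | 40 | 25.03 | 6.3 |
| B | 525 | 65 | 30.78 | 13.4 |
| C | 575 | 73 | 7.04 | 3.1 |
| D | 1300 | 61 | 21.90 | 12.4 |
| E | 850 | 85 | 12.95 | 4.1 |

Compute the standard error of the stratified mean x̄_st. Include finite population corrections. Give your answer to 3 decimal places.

SE(x̄_st) ≈ 0.635

V̂(x̄_st) = Σ W_h² (1 − n_h/N_h) s_h²/n_h, with W_h = N_h/N and N = 3500:
  stratum A: (250/3500)²·(1 − 40/250)·6.3²/40 = 0.0042525
  stratum B: (525/3500)²·(1 − 65/525)·13.4²/65 = 0.05446
  stratum C: (575/3500)²·(1 − 73/575)·3.1²/73 = 0.00310196
  stratum D: (1300/3500)²·(1 − 61/1300)·12.4²/61 = 0.33143
  stratum E: (850/3500)²·(1 − 85/850)·4.1²/85 = 0.0104977
V̂(x̄_st) = 0.403742
SE(x̄_st) = √0.403742 = 0.635407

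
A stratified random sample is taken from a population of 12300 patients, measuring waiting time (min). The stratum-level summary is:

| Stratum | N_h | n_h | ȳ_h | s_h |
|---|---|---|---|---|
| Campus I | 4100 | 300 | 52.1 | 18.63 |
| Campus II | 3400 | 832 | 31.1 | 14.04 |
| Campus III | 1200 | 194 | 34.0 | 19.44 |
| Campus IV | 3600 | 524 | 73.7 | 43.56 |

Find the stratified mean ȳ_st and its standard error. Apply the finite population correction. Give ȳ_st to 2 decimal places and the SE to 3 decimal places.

ȳ_st = Σ W_h ȳ_h = (4100·52.1 + 3400·31.1 + 1200·34.0 + 3600·73.7)/12300 = 50.85122
V̂(ȳ_st) = Σ W_h² (1 − n_h/N_h) s_h²/n_h, with W_h = N_h/N and N = 12300:
  stratum Campus I: (4100/12300)²·(1 − 300/4100)·18.63²/300 = 0.119141
  stratum Campus II: (3400/12300)²·(1 − 832/3400)·14.04²/832 = 0.0136733
  stratum Campus III: (1200/12300)²·(1 − 194/1200)·19.44²/194 = 0.0155439
  stratum Campus IV: (3600/12300)²·(1 − 524/3600)·43.56²/524 = 0.265047
V̂(ȳ_st) = 0.413405
SE(ȳ_st) = √0.413405 = 0.642966

ȳ_st ≈ 50.85, SE ≈ 0.643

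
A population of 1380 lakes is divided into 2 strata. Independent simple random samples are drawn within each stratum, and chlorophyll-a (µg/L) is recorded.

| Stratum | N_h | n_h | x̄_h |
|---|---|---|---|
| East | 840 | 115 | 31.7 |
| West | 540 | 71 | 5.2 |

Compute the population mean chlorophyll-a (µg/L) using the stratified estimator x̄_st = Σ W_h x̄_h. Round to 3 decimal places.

x̄_st ≈ 21.330

N = Σ N_h = 1380. Stratum weights W_h = N_h/N.
x̄_st = (840·31.7 + 540·5.2) / 1380 = 21.33043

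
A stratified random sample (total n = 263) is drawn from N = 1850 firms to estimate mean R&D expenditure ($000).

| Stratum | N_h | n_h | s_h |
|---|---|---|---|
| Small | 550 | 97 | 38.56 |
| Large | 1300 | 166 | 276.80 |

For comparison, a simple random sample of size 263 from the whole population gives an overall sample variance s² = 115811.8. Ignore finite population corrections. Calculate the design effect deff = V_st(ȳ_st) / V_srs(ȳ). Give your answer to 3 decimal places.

V̂(ȳ_st) = Σ W_h² s_h²/n_h, with W_h = N_h/N and N = 1850:
  stratum Small: (550/1850)²·38.56²/97 = 1.35483
  stratum Large: (1300/1850)²·276.80²/166 = 227.912
V_st = 229.267
V_srs = s²/n = 115811.8/263 = 440.349
deff = V_st / V_srs = 229.267/440.349 = 0.5206

deff ≈ 0.521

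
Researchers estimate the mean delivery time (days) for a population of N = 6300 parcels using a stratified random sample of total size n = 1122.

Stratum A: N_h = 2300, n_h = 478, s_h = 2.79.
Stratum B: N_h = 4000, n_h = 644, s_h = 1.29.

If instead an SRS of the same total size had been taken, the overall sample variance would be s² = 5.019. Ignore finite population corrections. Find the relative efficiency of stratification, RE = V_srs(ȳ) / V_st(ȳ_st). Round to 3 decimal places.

RE ≈ 1.393

V̂(ȳ_st) = Σ W_h² s_h²/n_h, with W_h = N_h/N and N = 6300:
  stratum A: (2300/6300)²·2.79²/478 = 0.00217048
  stratum B: (4000/6300)²·1.29²/644 = 0.00104168
V_st = 0.00321215
V_srs = s²/n = 5.019/1122 = 0.00447326
Relative efficiency = V_srs / V_st = 0.00447326/0.00321215 = 1.3926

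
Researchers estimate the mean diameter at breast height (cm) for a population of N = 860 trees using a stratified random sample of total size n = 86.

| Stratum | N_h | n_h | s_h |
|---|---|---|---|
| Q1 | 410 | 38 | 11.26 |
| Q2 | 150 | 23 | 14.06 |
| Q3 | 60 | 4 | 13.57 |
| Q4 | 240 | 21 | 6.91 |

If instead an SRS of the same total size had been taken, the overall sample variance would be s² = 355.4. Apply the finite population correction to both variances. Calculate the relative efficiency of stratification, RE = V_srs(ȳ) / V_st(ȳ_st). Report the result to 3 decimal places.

V̂(ȳ_st) = Σ W_h² (1 − n_h/N_h) s_h²/n_h, with W_h = N_h/N and N = 860:
  stratum Q1: (410/860)²·(1 − 38/410)·11.26²/38 = 0.688055
  stratum Q2: (150/860)²·(1 − 23/150)·14.06²/23 = 0.221381
  stratum Q3: (60/860)²·(1 − 4/60)·13.57²/4 = 0.209142
  stratum Q4: (240/860)²·(1 − 21/240)·6.91²/21 = 0.161583
V_st = 1.28016
V_srs = (1 − 86/860)·355.4/86 = 3.7193
Relative efficiency = V_srs / V_st = 3.7193/1.28016 = 2.9053

RE ≈ 2.905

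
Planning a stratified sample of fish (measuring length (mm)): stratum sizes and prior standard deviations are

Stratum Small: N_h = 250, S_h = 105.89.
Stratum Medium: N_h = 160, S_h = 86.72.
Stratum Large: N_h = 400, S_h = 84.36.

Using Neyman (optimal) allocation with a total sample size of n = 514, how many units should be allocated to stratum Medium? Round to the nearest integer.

Neyman allocation: n_h = n · N_h S_h / Σ N_i S_i, with n = 514.
  stratum Small: N_h·S_h = 250·105.89 = 26472.50
  stratum Medium: N_h·S_h = 160·86.72 = 13875.20
  stratum Large: N_h·S_h = 400·84.36 = 33744.00
Σ N_h S_h = 74091.70
n for stratum Medium = 514·13875.20/74091.70 = 96.257 → 96

96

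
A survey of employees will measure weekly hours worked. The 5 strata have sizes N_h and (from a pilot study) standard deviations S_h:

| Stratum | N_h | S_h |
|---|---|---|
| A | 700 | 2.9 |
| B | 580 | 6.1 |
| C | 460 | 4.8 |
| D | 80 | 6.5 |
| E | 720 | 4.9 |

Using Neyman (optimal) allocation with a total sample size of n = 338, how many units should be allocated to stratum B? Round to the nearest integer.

Neyman allocation: n_h = n · N_h S_h / Σ N_i S_i, with n = 338.
  stratum A: N_h·S_h = 700·2.9 = 2030.00
  stratum B: N_h·S_h = 580·6.1 = 3538.00
  stratum C: N_h·S_h = 460·4.8 = 2208.00
  stratum D: N_h·S_h = 80·6.5 = 520.00
  stratum E: N_h·S_h = 720·4.9 = 3528.00
Σ N_h S_h = 11824.00
n for stratum B = 338·3538.00/11824.00 = 101.137 → 101

101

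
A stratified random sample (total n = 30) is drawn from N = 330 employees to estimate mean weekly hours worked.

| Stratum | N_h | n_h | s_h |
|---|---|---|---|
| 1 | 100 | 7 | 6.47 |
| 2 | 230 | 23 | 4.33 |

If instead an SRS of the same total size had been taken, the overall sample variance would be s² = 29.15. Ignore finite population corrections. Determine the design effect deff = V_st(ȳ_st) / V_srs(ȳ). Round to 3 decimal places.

deff ≈ 0.973

V̂(ȳ_st) = Σ W_h² s_h²/n_h, with W_h = N_h/N and N = 330:
  stratum 1: (100/330)²·6.47²/7 = 0.549139
  stratum 2: (230/330)²·4.33²/23 = 0.395982
V_st = 0.945122
V_srs = s²/n = 29.15/30 = 0.971667
deff = V_st / V_srs = 0.945122/0.971667 = 0.9727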